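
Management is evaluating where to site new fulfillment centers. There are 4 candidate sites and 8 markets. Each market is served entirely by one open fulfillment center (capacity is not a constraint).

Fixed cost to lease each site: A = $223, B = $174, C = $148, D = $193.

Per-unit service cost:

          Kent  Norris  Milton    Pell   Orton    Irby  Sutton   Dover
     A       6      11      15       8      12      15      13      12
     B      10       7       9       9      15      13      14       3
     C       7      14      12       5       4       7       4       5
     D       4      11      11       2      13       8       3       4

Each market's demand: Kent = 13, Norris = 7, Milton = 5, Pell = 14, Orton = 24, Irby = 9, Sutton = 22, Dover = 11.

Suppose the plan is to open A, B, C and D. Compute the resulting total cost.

Total cost: 1170

Each market is assigned to its cheapest site among the open ones.
{A, B, C, D}: Kent→D 4·13=52, Norris→B 7·7=49, Milton→B 9·5=45, Pell→D 2·14=28, Orton→C 4·24=96, Irby→C 7·9=63, Sutton→D 3·22=66, Dover→B 3·11=33. Service 432; fixed 738; total 1170.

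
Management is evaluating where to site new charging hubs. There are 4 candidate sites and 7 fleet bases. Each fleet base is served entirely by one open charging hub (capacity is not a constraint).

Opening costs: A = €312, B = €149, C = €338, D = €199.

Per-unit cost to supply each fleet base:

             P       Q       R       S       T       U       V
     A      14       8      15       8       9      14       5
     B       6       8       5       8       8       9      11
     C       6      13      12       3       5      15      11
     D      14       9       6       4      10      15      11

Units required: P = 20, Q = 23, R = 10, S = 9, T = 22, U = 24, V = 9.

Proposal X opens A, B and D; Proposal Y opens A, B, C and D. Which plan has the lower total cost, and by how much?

Proposal X is cheaper by 263.

Proposal X: {A, B, D}: P→B 6·20=120, Q→A 8·23=184, R→B 5·10=50, S→D 4·9=36, T→B 8·22=176, U→B 9·24=216, V→A 5·9=45. Service 827; fixed 660; total 1487.
Proposal Y: {A, B, C, D}: P→B 6·20=120, Q→A 8·23=184, R→B 5·10=50, S→C 3·9=27, T→C 5·22=110, U→B 9·24=216, V→A 5·9=45. Service 752; fixed 998; total 1750.
Difference: |1487 − 1750| = 263.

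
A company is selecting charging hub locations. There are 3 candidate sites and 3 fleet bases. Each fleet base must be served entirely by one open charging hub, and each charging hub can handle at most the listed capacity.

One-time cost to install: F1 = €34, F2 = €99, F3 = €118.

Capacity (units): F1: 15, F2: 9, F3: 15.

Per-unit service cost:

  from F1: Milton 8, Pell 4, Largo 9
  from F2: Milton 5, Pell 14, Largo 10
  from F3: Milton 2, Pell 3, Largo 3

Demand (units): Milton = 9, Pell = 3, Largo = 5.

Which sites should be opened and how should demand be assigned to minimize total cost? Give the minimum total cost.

Open {F1, F3}: Milton→F3 2·9=18, Pell→F1 4·3=12, Largo→F3 3·5=15.
Loads: F1 carries 3/15, F3 carries 14/15. Service 45; fixed 152; total 197.
Next best feasible plan costs 224.

Minimum total cost: 197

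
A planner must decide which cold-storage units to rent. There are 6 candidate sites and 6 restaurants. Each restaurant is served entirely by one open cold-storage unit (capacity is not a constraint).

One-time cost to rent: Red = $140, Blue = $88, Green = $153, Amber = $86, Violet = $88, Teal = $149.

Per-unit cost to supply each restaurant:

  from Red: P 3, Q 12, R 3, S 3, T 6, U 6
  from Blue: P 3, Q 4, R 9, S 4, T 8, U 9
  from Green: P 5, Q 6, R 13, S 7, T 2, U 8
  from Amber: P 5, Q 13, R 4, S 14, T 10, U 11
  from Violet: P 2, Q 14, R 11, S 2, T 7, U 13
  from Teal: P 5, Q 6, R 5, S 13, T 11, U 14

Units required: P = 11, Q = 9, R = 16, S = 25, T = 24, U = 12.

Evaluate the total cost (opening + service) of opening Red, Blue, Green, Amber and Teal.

Total cost: 928

Each restaurant is assigned to its cheapest site among the open ones.
{Red, Blue, Green, Amber, Teal}: P→Red 3·11=33, Q→Blue 4·9=36, R→Red 3·16=48, S→Red 3·25=75, T→Green 2·24=48, U→Red 6·12=72. Service 312; fixed 616; total 928.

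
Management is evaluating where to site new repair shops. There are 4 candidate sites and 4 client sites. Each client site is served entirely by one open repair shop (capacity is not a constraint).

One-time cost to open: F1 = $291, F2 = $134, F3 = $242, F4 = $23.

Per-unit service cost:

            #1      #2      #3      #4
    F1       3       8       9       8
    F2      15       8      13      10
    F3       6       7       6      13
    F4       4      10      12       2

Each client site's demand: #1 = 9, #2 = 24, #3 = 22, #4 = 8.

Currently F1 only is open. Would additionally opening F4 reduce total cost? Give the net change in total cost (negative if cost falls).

Yes — net change −25 (cost falls by 25).

Current service cost with {F1}: 481.
Adding F4: each client site re-picks its cheapest; new service cost 433, saving 48.
Extra fixed cost: 23. Net change = 23 − 48 = -25.
(Totals: 772 → 747.)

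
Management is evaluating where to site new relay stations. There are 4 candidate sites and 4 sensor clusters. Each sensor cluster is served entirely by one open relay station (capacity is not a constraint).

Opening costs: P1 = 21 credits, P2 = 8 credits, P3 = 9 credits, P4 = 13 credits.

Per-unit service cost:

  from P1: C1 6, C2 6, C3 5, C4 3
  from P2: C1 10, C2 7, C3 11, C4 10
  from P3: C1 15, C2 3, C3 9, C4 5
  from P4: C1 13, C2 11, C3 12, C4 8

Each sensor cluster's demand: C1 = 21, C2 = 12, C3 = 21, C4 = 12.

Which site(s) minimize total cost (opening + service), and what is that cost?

Open P1 and P3; minimum total cost 333.

For any fixed open set, each sensor cluster goes to its cheapest open site; total = fixed + service.
{P1, P3}: C1→P1 6·21=126, C2→P3 3·12=36, C3→P1 5·21=105, C4→P1 3·12=36. Service 303; fixed 30; total 333.
{P1, P2, P3}: service 303 + fixed 38 = 341
{P1, P3, P4}: service 303 + fixed 43 = 346
{P1, P2, P3, P4}: service 303 + fixed 51 = 354
No other subset beats 333.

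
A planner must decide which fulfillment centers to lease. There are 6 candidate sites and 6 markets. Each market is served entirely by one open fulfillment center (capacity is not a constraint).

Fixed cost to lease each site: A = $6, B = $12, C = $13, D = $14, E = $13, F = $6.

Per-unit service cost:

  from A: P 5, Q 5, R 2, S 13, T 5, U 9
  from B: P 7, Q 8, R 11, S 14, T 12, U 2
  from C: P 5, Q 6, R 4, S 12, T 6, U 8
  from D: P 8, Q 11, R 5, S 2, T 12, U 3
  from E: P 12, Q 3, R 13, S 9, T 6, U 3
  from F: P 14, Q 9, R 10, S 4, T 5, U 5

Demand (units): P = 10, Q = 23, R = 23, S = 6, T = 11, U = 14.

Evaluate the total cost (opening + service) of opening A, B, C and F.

Each market is assigned to its cheapest site among the open ones.
{A, B, C, F}: P→A 5·10=50, Q→A 5·23=115, R→A 2·23=46, S→F 4·6=24, T→A 5·11=55, U→B 2·14=28. Service 318; fixed 37; total 355.

Total cost: 355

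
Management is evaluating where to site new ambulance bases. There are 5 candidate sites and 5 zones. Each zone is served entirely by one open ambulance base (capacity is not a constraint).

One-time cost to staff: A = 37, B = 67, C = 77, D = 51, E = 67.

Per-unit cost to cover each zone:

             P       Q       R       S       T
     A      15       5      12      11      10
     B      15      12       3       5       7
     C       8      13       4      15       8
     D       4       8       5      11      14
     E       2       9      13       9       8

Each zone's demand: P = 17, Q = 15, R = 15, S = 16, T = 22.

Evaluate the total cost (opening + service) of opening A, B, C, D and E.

Total cost: 687

Each zone is assigned to its cheapest site among the open ones.
{A, B, C, D, E}: P→E 2·17=34, Q→A 5·15=75, R→B 3·15=45, S→B 5·16=80, T→B 7·22=154. Service 388; fixed 299; total 687.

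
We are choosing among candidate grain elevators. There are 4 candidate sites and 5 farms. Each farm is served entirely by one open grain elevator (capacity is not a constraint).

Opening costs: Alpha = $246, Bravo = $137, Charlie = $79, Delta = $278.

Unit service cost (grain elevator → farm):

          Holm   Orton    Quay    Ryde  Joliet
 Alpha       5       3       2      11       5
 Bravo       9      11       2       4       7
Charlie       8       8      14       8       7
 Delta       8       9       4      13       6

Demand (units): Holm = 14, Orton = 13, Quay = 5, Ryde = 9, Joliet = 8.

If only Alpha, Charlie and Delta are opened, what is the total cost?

Total cost: 834

Each farm is assigned to its cheapest site among the open ones.
{Alpha, Charlie, Delta}: Holm→Alpha 5·14=70, Orton→Alpha 3·13=39, Quay→Alpha 2·5=10, Ryde→Charlie 8·9=72, Joliet→Alpha 5·8=40. Service 231; fixed 603; total 834.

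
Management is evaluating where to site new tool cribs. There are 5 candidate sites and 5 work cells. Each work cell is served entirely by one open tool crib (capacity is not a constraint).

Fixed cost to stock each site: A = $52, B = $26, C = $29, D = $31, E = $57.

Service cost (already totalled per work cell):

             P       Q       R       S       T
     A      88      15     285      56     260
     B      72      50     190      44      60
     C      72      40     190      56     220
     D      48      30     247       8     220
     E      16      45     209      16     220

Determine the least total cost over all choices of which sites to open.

For any fixed open set, each work cell goes to its cheapest open site; total = fixed + service.
{B, D}: P→D 48, Q→D 30, R→B 190, S→D 8, T→B 60. Service 336; fixed 57; total 393.
{B, E}: P→E 16, Q→E 45, R→B 190, S→E 16, T→B 60. Service 327; fixed 83; total 410.
{B, D, E}: P→E 16, Q→D 30, R→B 190, S→D 8, T→B 60. Service 304; fixed 114; total 418.
{A, B, C, D, E}: service 289 + fixed 195 = 484
No other subset beats 393.

Minimum total cost: 393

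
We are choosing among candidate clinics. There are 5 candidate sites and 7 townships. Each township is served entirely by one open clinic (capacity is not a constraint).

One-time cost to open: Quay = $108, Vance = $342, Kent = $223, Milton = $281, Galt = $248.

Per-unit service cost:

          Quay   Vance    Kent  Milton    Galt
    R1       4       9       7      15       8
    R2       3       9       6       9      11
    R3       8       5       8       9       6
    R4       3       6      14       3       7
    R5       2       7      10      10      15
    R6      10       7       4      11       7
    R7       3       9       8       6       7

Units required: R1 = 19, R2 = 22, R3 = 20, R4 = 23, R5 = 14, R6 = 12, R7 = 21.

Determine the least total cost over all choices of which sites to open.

For any fixed open set, each township goes to its cheapest open site; total = fixed + service.
{Quay}: R1→Quay 4·19=76, R2→Quay 3·22=66, R3→Quay 8·20=160, R4→Quay 3·23=69, R5→Quay 2·14=28, R6→Quay 10·12=120, R7→Quay 3·21=63. Service 582; fixed 108; total 690.
{Quay, Kent}: service 510 + fixed 331 = 841
{Quay, Galt}: service 506 + fixed 356 = 862
{Quay, Vance, Kent, Milton, Galt}: R1→Quay 4·19=76, R2→Quay 3·22=66, R3→Vance 5·20=100, R4→Quay 3·23=69, R5→Quay 2·14=28, R6→Kent 4·12=48, R7→Quay 3·21=63. Service 450; fixed 1202; total 1652.
No other subset beats 690.

Minimum total cost: 690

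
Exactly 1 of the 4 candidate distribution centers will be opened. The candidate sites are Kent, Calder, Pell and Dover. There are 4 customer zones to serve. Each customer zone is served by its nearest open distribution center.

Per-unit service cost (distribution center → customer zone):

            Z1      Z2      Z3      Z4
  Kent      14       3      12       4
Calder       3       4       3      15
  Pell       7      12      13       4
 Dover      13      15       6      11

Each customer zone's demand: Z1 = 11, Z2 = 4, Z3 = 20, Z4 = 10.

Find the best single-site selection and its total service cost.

Choose Calder only; total service cost 259.

With exactly 1 open, each customer zone uses its cheapest among the chosen.
{Calder}: Z1→Calder 3·11=33, Z2→Calder 4·4=16, Z3→Calder 3·20=60, Z4→Calder 15·10=150. Service cost 259.
{Pell}: service cost 425
{Dover}: service cost 433
Among all 4 size-1 choices, {Calder} is lowest.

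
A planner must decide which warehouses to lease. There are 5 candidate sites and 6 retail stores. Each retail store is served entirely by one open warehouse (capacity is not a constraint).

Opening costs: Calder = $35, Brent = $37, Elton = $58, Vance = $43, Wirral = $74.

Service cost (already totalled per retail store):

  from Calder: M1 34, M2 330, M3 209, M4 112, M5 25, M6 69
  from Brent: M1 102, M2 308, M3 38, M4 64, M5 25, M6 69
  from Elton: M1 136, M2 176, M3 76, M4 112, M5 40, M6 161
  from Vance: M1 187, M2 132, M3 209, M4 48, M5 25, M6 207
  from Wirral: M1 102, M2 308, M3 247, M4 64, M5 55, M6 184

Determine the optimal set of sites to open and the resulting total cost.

For any fixed open set, each retail store goes to its cheapest open site; total = fixed + service.
{Calder, Brent, Vance}: M1→Calder 34, M2→Vance 132, M3→Brent 38, M4→Vance 48, M5→Calder 25, M6→Calder 69. Service 346; fixed 115; total 461.
{Brent, Vance}: M1→Brent 102, M2→Vance 132, M3→Brent 38, M4→Vance 48, M5→Brent 25, M6→Brent 69. Service 414; fixed 80; total 494.
{Calder, Brent, Elton, Vance}: service 346 + fixed 173 = 519
{Calder, Brent, Elton, Vance, Wirral}: service 346 + fixed 247 = 593
No other subset beats 461.

Open Calder, Brent and Vance; minimum total cost 461.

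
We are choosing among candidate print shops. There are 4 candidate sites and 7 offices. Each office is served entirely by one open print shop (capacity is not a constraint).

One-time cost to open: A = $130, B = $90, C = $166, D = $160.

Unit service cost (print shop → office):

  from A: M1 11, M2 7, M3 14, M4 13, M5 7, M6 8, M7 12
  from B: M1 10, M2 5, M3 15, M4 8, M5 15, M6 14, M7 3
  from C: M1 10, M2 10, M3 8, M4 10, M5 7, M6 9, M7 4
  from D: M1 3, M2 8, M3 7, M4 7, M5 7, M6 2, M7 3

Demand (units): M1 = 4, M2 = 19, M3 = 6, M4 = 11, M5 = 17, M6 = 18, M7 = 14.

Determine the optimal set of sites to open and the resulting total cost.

Open D only; minimum total cost 640.

For any fixed open set, each office goes to its cheapest open site; total = fixed + service.
{D}: M1→D 3·4=12, M2→D 8·19=152, M3→D 7·6=42, M4→D 7·11=77, M5→D 7·17=119, M6→D 2·18=36, M7→D 3·14=42. Service 480; fixed 160; total 640.
{B, D}: service 423 + fixed 250 = 673
{A, D}: M1→D 3·4=12, M2→A 7·19=133, M3→D 7·6=42, M4→D 7·11=77, M5→A 7·17=119, M6→D 2·18=36, M7→D 3·14=42. Service 461; fixed 290; total 751.
{A, B, C, D}: service 423 + fixed 546 = 969
No other subset beats 640.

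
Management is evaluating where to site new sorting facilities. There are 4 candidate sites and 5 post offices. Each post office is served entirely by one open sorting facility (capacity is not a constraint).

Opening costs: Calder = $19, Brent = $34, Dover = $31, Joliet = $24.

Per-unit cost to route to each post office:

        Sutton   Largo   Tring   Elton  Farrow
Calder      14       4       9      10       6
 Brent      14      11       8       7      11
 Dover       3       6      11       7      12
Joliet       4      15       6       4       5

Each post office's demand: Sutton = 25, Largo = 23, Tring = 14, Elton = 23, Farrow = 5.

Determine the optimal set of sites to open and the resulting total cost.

For any fixed open set, each post office goes to its cheapest open site; total = fixed + service.
{Calder, Joliet}: Sutton→Joliet 4·25=100, Largo→Calder 4·23=92, Tring→Joliet 6·14=84, Elton→Joliet 4·23=92, Farrow→Joliet 5·5=25. Service 393; fixed 43; total 436.
{Calder, Dover, Joliet}: Sutton→Dover 3·25=75, Largo→Calder 4·23=92, Tring→Joliet 6·14=84, Elton→Joliet 4·23=92, Farrow→Joliet 5·5=25. Service 368; fixed 74; total 442.
{Dover, Joliet}: service 414 + fixed 55 = 469
{Calder, Brent, Dover, Joliet}: service 368 + fixed 108 = 476
No other subset beats 436.

Open Calder and Joliet; minimum total cost 436.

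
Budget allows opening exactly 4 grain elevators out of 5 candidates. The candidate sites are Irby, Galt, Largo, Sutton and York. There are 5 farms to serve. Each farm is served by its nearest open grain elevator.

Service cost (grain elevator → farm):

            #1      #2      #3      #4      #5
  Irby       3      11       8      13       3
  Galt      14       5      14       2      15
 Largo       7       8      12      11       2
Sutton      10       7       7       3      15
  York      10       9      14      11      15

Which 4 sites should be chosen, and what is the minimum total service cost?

Choose Irby, Galt, Largo and Sutton; total service cost 19.

With exactly 4 open, each farm uses its cheapest among the chosen.
{Irby, Galt, Largo, Sutton}: #1→Irby 3, #2→Galt 5, #3→Sutton 7, #4→Galt 2, #5→Largo 2. Service cost 19.
{Irby, Galt, Largo, York}: service cost 20
{Irby, Galt, Sutton, York}: service cost 20
Among all 5 size-4 choices, {Irby, Galt, Largo, Sutton} is lowest.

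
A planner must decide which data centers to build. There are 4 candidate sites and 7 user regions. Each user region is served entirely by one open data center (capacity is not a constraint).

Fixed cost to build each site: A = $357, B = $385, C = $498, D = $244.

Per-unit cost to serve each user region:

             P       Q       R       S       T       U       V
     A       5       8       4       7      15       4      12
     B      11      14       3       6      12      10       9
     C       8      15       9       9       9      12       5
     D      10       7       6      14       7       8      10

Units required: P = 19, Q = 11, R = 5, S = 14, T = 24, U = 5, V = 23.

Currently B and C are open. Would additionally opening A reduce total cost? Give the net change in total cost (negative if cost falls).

No — net change +204 (cost rises by 204).

Current service cost with {B, C}: 786.
Adding A: each user region re-picks its cheapest; new service cost 633, saving 153.
Extra fixed cost: 357. Net change = 357 − 153 = 204.
(Totals: 1669 → 1873.)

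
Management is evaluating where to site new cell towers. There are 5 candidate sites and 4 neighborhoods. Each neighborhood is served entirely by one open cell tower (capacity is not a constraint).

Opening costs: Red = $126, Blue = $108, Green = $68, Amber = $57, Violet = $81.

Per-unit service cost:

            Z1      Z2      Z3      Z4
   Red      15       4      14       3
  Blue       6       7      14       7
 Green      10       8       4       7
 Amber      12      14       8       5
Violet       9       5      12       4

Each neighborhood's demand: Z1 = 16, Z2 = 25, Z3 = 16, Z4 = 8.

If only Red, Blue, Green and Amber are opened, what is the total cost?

Total cost: 643

Each neighborhood is assigned to its cheapest site among the open ones.
{Red, Blue, Green, Amber}: Z1→Blue 6·16=96, Z2→Red 4·25=100, Z3→Green 4·16=64, Z4→Red 3·8=24. Service 284; fixed 359; total 643.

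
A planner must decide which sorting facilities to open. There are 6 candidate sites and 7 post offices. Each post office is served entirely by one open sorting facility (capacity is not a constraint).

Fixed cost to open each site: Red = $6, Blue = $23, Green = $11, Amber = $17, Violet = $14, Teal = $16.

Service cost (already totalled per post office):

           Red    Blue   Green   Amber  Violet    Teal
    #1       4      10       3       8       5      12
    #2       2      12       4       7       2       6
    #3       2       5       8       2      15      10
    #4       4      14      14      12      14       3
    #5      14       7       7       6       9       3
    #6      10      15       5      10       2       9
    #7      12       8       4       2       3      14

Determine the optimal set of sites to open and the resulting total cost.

Open Red and Green; minimum total cost 44.

For any fixed open set, each post office goes to its cheapest open site; total = fixed + service.
{Red, Green}: #1→Green 3, #2→Red 2, #3→Red 2, #4→Red 4, #5→Green 7, #6→Green 5, #7→Green 4. Service 27; fixed 17; total 44.
{Red, Violet}: service 26 + fixed 20 = 46
{Red, Amber}: #1→Red 4, #2→Red 2, #3→Red 2, #4→Red 4, #5→Amber 6, #6→Red 10, #7→Amber 2. Service 30; fixed 23; total 53.
{Red, Blue, Green, Amber, Violet, Teal}: service 17 + fixed 87 = 104
No other subset beats 44.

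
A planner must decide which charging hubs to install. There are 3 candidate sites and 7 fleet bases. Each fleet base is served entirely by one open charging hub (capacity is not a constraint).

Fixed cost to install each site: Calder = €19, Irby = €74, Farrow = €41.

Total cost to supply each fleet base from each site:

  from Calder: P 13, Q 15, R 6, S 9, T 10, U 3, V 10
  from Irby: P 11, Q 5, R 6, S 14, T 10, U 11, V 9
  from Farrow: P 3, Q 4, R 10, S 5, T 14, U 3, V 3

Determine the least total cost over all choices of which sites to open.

For any fixed open set, each fleet base goes to its cheapest open site; total = fixed + service.
{Farrow}: P→Farrow 3, Q→Farrow 4, R→Farrow 10, S→Farrow 5, T→Farrow 14, U→Farrow 3, V→Farrow 3. Service 42; fixed 41; total 83.
{Calder}: P→Calder 13, Q→Calder 15, R→Calder 6, S→Calder 9, T→Calder 10, U→Calder 3, V→Calder 10. Service 66; fixed 19; total 85.
{Calder, Farrow}: service 34 + fixed 60 = 94
{Calder, Irby, Farrow}: P→Farrow 3, Q→Farrow 4, R→Calder 6, S→Farrow 5, T→Calder 10, U→Calder 3, V→Farrow 3. Service 34; fixed 134; total 168.
No other subset beats 83.

Minimum total cost: 83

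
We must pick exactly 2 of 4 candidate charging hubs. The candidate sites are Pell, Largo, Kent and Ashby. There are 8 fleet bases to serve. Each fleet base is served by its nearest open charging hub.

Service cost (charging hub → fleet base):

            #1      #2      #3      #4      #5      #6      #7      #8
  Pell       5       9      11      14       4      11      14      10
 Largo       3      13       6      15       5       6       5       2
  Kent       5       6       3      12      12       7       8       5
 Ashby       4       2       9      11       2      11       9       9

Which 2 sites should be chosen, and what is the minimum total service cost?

With exactly 2 open, each fleet base uses its cheapest among the chosen.
{Largo, Ashby}: #1→Largo 3, #2→Ashby 2, #3→Largo 6, #4→Ashby 11, #5→Ashby 2, #6→Largo 6, #7→Largo 5, #8→Largo 2. Service cost 37.
{Largo, Kent}: service cost 42
{Kent, Ashby}: service cost 42
Among all 6 size-2 choices, {Largo, Ashby} is lowest.

Choose Largo and Ashby; total service cost 37.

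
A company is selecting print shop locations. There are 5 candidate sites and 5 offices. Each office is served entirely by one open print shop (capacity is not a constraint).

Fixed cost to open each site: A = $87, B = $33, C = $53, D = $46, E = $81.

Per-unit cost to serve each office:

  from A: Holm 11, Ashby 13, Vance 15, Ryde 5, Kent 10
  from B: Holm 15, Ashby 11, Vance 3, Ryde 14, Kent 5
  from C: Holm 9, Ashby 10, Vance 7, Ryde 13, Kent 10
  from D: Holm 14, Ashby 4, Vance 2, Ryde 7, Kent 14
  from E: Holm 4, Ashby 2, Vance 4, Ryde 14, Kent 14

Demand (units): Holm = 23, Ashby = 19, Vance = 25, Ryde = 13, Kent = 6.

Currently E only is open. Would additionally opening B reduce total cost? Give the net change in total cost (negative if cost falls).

Yes — net change −46 (cost falls by 46).

Current service cost with {E}: 496.
Adding B: each office re-picks its cheapest; new service cost 417, saving 79.
Extra fixed cost: 33. Net change = 33 − 79 = -46.
(Totals: 577 → 531.)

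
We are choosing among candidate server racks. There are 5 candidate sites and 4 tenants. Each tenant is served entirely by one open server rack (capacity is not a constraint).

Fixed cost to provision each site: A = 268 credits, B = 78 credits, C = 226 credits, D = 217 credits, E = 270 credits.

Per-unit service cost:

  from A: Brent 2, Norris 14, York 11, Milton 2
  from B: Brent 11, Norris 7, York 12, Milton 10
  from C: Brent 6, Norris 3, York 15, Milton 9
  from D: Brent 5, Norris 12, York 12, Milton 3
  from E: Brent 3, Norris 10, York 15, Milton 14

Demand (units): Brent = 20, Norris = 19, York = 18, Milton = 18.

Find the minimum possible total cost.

For any fixed open set, each tenant goes to its cheapest open site; total = fixed + service.
{A, B}: Brent→A 2·20=40, Norris→B 7·19=133, York→A 11·18=198, Milton→A 2·18=36. Service 407; fixed 346; total 753.
{B, D}: Brent→D 5·20=100, Norris→B 7·19=133, York→B 12·18=216, Milton→D 3·18=54. Service 503; fixed 295; total 798.
{A}: service 540 + fixed 268 = 808
{A, B, C, D, E}: service 331 + fixed 1059 = 1390
No other subset beats 753.

Minimum total cost: 753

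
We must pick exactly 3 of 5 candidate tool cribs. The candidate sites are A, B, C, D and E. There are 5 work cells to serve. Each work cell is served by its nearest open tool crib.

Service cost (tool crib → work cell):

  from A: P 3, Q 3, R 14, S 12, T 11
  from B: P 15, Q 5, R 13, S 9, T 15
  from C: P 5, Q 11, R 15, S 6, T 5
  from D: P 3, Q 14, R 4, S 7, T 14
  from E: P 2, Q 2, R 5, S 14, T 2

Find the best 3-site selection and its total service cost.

With exactly 3 open, each work cell uses its cheapest among the chosen.
{C, D, E}: P→E 2, Q→E 2, R→D 4, S→C 6, T→E 2. Service cost 16.
{A, C, E}: service cost 17
{A, D, E}: service cost 17
Among all 10 size-3 choices, {C, D, E} is lowest.

Choose C, D and E; total service cost 16.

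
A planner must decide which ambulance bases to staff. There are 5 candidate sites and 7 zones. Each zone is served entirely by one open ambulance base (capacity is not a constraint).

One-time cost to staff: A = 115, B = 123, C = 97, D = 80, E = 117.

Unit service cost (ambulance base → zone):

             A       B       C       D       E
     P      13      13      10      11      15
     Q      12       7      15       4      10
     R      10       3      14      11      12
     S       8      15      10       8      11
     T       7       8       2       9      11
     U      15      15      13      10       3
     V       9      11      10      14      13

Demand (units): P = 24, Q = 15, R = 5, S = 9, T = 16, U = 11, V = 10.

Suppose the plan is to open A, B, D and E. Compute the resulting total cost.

Each zone is assigned to its cheapest site among the open ones.
{A, B, D, E}: P→D 11·24=264, Q→D 4·15=60, R→B 3·5=15, S→A 8·9=72, T→A 7·16=112, U→E 3·11=33, V→A 9·10=90. Service 646; fixed 435; total 1081.

Total cost: 1081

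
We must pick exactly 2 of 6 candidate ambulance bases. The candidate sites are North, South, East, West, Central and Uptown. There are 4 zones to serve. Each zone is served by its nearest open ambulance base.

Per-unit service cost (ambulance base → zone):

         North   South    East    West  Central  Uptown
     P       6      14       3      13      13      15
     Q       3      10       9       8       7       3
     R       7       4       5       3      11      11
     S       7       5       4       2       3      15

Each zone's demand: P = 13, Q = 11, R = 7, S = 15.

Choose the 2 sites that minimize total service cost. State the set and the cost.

Choose North and West; total service cost 162.

With exactly 2 open, each zone uses its cheapest among the chosen.
{North, West}: P→North 6·13=78, Q→North 3·11=33, R→West 3·7=21, S→West 2·15=30. Service cost 162.
{North, East}: service cost 167
{East, Uptown}: service cost 167
Among all 15 size-2 choices, {North, West} is lowest.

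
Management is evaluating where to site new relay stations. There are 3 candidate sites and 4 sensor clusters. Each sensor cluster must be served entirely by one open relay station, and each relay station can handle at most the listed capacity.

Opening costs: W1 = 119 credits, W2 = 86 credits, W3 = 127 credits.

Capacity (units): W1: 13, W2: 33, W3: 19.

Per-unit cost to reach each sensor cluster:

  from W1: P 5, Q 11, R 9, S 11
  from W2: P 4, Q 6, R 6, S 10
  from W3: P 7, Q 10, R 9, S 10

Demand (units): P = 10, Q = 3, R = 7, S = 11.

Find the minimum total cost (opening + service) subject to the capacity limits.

Open {W2}: P→W2 4·10=40, Q→W2 6·3=18, R→W2 6·7=42, S→W2 10·11=110.
Loads: W2 carries 31/33. Service 210; fixed 86; total 296.
Next best feasible plan costs 415.

Minimum total cost: 296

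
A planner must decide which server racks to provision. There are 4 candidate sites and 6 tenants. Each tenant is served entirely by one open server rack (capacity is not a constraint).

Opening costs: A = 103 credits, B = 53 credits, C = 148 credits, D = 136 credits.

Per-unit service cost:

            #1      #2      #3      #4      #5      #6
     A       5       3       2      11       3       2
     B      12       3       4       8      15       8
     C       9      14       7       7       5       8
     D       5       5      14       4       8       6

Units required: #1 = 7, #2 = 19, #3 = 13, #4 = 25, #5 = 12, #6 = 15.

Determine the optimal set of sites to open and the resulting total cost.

Open A and D; minimum total cost 523.

For any fixed open set, each tenant goes to its cheapest open site; total = fixed + service.
{A, D}: #1→A 5·7=35, #2→A 3·19=57, #3→A 2·13=26, #4→D 4·25=100, #5→A 3·12=36, #6→A 2·15=30. Service 284; fixed 239; total 523.
{A, B}: service 384 + fixed 156 = 540
{A}: #1→A 5·7=35, #2→A 3·19=57, #3→A 2·13=26, #4→A 11·25=275, #5→A 3·12=36, #6→A 2·15=30. Service 459; fixed 103; total 562.
{A, B, C, D}: service 284 + fixed 440 = 724
No other subset beats 523.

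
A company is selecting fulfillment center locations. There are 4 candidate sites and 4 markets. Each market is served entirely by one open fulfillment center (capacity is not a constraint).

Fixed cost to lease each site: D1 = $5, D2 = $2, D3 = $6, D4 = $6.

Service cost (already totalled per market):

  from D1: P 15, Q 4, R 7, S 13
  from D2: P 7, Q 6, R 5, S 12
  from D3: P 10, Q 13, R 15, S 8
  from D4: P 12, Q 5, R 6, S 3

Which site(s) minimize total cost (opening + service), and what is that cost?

For any fixed open set, each market goes to its cheapest open site; total = fixed + service.
{D2, D4}: P→D2 7, Q→D4 5, R→D2 5, S→D4 3. Service 20; fixed 8; total 28.
{D1, D2, D4}: service 19 + fixed 13 = 32
{D2}: P→D2 7, Q→D2 6, R→D2 5, S→D2 12. Service 30; fixed 2; total 32.
{D1, D2, D3, D4}: service 19 + fixed 19 = 38
No other subset beats 28.

Open D2 and D4; minimum total cost 28.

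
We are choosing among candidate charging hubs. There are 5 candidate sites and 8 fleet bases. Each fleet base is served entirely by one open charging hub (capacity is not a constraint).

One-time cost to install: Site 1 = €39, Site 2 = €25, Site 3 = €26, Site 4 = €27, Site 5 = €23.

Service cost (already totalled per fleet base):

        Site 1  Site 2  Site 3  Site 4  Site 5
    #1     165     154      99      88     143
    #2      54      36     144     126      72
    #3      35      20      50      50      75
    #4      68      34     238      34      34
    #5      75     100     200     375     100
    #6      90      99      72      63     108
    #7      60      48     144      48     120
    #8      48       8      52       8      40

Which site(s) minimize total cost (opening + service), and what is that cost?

Open Site 2 and Site 4; minimum total cost 449.

For any fixed open set, each fleet base goes to its cheapest open site; total = fixed + service.
{Site 2, Site 4}: #1→Site 4 88, #2→Site 2 36, #3→Site 2 20, #4→Site 2 34, #5→Site 2 100, #6→Site 4 63, #7→Site 2 48, #8→Site 2 8. Service 397; fixed 52; total 449.
{Site 1, Site 2, Site 4}: service 372 + fixed 91 = 463
{Site 2, Site 3}: #1→Site 3 99, #2→Site 2 36, #3→Site 2 20, #4→Site 2 34, #5→Site 2 100, #6→Site 3 72, #7→Site 2 48, #8→Site 2 8. Service 417; fixed 51; total 468.
{Site 1, Site 2, Site 3, Site 4, Site 5}: service 372 + fixed 140 = 512
No other subset beats 449.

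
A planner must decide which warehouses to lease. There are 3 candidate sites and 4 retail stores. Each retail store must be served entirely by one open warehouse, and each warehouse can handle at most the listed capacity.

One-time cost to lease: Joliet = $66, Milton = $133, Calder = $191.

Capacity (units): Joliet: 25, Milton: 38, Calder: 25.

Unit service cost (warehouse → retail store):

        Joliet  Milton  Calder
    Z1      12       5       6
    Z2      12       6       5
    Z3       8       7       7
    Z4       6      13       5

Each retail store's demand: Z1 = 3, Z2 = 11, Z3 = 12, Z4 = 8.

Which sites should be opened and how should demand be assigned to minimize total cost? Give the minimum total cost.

Open {Milton}: Z1→Milton 5·3=15, Z2→Milton 6·11=66, Z3→Milton 7·12=84, Z4→Milton 13·8=104.
Loads: Milton carries 34/38. Service 269; fixed 133; total 402.
Next best feasible plan costs 412.

Minimum total cost: 402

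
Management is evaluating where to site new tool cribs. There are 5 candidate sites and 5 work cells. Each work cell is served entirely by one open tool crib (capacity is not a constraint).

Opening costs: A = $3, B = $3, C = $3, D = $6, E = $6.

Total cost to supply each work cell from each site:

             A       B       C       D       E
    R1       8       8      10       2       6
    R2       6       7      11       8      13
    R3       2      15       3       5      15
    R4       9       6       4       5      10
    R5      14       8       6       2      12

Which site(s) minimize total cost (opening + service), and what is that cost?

Open A and D; minimum total cost 26.

For any fixed open set, each work cell goes to its cheapest open site; total = fixed + service.
{A, D}: R1→D 2, R2→A 6, R3→A 2, R4→D 5, R5→D 2. Service 17; fixed 9; total 26.
{A, C, D}: service 16 + fixed 12 = 28
{C, D}: service 19 + fixed 9 = 28
{A, B, C, D, E}: service 16 + fixed 21 = 37
No other subset beats 26.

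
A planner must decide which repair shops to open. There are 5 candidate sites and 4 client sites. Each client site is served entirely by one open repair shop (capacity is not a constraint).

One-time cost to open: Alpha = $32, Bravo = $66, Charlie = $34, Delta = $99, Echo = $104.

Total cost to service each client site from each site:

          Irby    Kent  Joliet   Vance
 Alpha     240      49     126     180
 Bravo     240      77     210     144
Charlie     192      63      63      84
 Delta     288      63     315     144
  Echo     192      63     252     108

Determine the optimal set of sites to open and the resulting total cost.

For any fixed open set, each client site goes to its cheapest open site; total = fixed + service.
{Charlie}: Irby→Charlie 192, Kent→Charlie 63, Joliet→Charlie 63, Vance→Charlie 84. Service 402; fixed 34; total 436.
{Alpha, Charlie}: Irby→Charlie 192, Kent→Alpha 49, Joliet→Charlie 63, Vance→Charlie 84. Service 388; fixed 66; total 454.
{Bravo, Charlie}: service 402 + fixed 100 = 502
{Alpha, Bravo, Charlie, Delta, Echo}: Irby→Charlie 192, Kent→Alpha 49, Joliet→Charlie 63, Vance→Charlie 84. Service 388; fixed 335; total 723.
No other subset beats 436.

Open Charlie only; minimum total cost 436.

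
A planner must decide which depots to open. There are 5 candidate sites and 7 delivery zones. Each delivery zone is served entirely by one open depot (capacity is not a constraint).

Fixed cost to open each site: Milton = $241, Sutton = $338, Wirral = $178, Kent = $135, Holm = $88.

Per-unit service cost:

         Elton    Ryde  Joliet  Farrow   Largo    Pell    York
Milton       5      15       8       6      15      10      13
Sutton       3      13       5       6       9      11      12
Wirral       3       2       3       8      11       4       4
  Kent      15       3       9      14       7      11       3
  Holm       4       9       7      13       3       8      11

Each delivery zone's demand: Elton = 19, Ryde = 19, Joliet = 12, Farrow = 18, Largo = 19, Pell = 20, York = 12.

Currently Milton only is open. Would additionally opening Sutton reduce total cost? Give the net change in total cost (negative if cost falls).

Current service cost with {Milton}: 1225.
Adding Sutton: each delivery zone re-picks its cheapest; new service cost 987, saving 238.
Extra fixed cost: 338. Net change = 338 − 238 = 100.
(Totals: 1466 → 1566.)

No — net change +100 (cost rises by 100).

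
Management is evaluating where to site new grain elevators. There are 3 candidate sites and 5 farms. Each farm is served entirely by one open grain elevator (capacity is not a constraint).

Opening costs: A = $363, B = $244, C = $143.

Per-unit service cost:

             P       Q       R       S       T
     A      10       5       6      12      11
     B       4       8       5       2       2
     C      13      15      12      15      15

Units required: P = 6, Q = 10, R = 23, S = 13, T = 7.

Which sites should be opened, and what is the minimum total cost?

Open B only; minimum total cost 503.

For any fixed open set, each farm goes to its cheapest open site; total = fixed + service.
{B}: P→B 4·6=24, Q→B 8·10=80, R→B 5·23=115, S→B 2·13=26, T→B 2·7=14. Service 259; fixed 244; total 503.
{B, C}: service 259 + fixed 387 = 646
{A, B}: P→B 4·6=24, Q→A 5·10=50, R→B 5·23=115, S→B 2·13=26, T→B 2·7=14. Service 229; fixed 607; total 836.
{A, B, C}: P→B 4·6=24, Q→A 5·10=50, R→B 5·23=115, S→B 2·13=26, T→B 2·7=14. Service 229; fixed 750; total 979.
No other subset beats 503.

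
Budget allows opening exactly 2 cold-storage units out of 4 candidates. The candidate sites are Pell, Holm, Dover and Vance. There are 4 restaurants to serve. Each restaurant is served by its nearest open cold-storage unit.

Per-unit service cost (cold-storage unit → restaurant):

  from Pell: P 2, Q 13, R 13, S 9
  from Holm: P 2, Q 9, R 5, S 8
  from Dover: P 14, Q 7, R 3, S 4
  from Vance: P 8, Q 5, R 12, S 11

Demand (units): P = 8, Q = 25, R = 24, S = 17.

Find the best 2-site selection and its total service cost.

Choose Dover and Vance; total service cost 329.

With exactly 2 open, each restaurant uses its cheapest among the chosen.
{Dover, Vance}: P→Vance 8·8=64, Q→Vance 5·25=125, R→Dover 3·24=72, S→Dover 4·17=68. Service cost 329.
{Pell, Dover}: service cost 331
{Holm, Dover}: service cost 331
Among all 6 size-2 choices, {Dover, Vance} is lowest.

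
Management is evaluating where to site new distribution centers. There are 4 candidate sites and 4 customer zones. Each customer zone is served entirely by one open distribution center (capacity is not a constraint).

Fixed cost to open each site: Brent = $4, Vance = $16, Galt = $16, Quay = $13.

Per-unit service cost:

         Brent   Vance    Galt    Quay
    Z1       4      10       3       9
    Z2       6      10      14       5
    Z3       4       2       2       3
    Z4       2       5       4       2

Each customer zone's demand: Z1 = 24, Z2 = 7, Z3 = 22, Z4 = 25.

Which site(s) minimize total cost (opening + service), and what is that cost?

For any fixed open set, each customer zone goes to its cheapest open site; total = fixed + service.
{Brent, Galt}: Z1→Galt 3·24=72, Z2→Brent 6·7=42, Z3→Galt 2·22=44, Z4→Brent 2·25=50. Service 208; fixed 20; total 228.
{Galt, Quay}: service 201 + fixed 29 = 230
{Brent, Galt, Quay}: service 201 + fixed 33 = 234
{Brent, Vance, Galt, Quay}: Z1→Galt 3·24=72, Z2→Quay 5·7=35, Z3→Vance 2·22=44, Z4→Brent 2·25=50. Service 201; fixed 49; total 250.
(All 15 nonempty subsets were checked; Brent and Galt is lowest.)

Open Brent and Galt; minimum total cost 228.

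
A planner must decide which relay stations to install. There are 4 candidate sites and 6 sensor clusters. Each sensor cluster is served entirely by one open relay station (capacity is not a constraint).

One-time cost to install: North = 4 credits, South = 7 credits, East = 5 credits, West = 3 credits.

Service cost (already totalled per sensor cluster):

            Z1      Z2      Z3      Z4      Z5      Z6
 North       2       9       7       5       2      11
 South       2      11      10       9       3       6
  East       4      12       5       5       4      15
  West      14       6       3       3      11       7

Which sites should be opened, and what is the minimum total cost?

For any fixed open set, each sensor cluster goes to its cheapest open site; total = fixed + service.
{North, West}: Z1→North 2, Z2→West 6, Z3→West 3, Z4→West 3, Z5→North 2, Z6→West 7. Service 23; fixed 7; total 30.
{South, West}: service 23 + fixed 10 = 33
{North, East, West}: Z1→North 2, Z2→West 6, Z3→West 3, Z4→West 3, Z5→North 2, Z6→West 7. Service 23; fixed 12; total 35.
{North, South, East, West}: Z1→North 2, Z2→West 6, Z3→West 3, Z4→West 3, Z5→North 2, Z6→South 6. Service 22; fixed 19; total 41.
(All 15 nonempty subsets were checked; North and West is lowest.)

Open North and West; minimum total cost 30.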